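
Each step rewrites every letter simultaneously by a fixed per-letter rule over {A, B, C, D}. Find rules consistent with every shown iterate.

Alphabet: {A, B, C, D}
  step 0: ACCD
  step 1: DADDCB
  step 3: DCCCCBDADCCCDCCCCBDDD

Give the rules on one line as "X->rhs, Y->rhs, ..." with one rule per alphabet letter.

  step 0 ⇒ step 1: ACCD ⇒ DA·D·D·CB
    A ↦ DA
    C ↦ D
    D ↦ CB
    B ↦ CCC  (constrained at step 1)

A->DA, B->CCC, C->D, D->CB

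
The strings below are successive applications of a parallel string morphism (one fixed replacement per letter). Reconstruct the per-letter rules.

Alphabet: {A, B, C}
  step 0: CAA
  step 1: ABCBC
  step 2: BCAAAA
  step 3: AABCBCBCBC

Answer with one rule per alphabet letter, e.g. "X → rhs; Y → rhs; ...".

A->BC, B->A, C->A

  step 2 ⇒ step 3: BCAAAA ⇒ A·A·BC·BC·BC·BC
    A ↦ BC
    B ↦ A
    C ↦ A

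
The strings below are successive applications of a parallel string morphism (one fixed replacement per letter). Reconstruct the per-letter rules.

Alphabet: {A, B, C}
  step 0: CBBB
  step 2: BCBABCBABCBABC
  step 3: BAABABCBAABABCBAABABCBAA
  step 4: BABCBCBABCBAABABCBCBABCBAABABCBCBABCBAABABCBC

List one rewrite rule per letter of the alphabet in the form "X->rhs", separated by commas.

  step 3 ⇒ step 4: BAABABCBAABABCBAABABCBAA ⇒ BA·BC·BC·BA·BC·BA·A·BA·BC·BC·BA·BC·BA·A·BA·BC·BC·BA·BC·BA·A·BA·BC·BC
    A ↦ BC
    B ↦ BA
    C ↦ A

A->BC, B->BA, C->A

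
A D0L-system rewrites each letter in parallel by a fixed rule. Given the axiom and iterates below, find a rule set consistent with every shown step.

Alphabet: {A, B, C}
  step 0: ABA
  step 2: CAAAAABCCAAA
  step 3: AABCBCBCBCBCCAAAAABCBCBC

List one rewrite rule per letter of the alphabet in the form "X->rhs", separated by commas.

A->BC, B->CA, C->AA

  step 2 ⇒ step 3: CAAAAABCCAAA ⇒ AA·BC·BC·BC·BC·BC·CA·AA·AA·BC·BC·BC
    A ↦ BC
    B ↦ CA
    C ↦ AA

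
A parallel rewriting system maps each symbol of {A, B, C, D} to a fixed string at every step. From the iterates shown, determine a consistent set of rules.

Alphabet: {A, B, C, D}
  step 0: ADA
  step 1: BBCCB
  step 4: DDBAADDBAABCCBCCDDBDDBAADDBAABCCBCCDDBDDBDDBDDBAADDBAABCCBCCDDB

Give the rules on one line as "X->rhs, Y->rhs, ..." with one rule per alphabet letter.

A->B, B->DDB, C->A, D->BCC

  step 0 ⇒ step 1: ADA ⇒ B·BCC·B
    A ↦ B
    D ↦ BCC
    B ↦ DDB  (constrained at step 1)
    C ↦ A  (constrained at step 1)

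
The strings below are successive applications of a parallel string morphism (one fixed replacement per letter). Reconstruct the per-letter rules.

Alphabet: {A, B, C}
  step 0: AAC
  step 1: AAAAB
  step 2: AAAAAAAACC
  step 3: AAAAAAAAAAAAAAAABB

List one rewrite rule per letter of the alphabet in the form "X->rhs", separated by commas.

A->AA, B->CC, C->B

  step 2 ⇒ step 3: AAAAAAAACC ⇒ AA·AA·AA·AA·AA·AA·AA·AA·B·B
    A ↦ AA
    C ↦ B
  step 1 ⇒ step 2: AAAAB ⇒ AA·AA·AA·AA·CC
    B ↦ CC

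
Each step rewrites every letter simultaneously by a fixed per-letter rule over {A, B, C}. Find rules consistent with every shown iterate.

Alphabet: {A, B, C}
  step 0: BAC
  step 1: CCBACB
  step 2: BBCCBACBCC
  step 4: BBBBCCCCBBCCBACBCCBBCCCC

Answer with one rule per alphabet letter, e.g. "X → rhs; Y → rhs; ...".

A->BAC, B->CC, C->B

  step 1 ⇒ step 2: CCBACB ⇒ B·B·CC·BAC·B·CC
    A ↦ BAC
    B ↦ CC
    C ↦ B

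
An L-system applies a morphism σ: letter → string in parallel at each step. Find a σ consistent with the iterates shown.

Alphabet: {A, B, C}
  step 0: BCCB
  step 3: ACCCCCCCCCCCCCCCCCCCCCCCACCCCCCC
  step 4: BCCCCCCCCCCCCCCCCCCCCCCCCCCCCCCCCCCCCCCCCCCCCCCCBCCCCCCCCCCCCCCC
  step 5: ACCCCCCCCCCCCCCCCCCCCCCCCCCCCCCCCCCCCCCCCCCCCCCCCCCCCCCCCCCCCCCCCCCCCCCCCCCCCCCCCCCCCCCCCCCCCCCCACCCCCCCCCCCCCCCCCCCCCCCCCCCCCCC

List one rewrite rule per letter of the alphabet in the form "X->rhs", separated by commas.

  step 4 ⇒ step 5: BCCCCCCCCCCCCCCCCCCCCCCCCCCCCCCCCCCCCCCCCCCCCCCCBCCCCCCCCCCCCCCC ⇒ AC·CC·CC·CC·CC·CC·CC·CC·CC·CC·CC·CC·CC·CC·CC·CC·CC·CC·CC·CC·CC·CC·CC·CC·CC·CC·CC·CC·CC·CC·CC·CC·CC·CC·CC·CC·CC·CC·CC·CC·CC·CC·CC·CC·CC·CC·CC·CC·AC·CC·CC·CC·CC·CC·CC·CC·CC·CC·CC·CC·CC·CC·CC·CC
    B ↦ AC
    C ↦ CC
  step 3 ⇒ step 4: ACCCCCCCCCCCCCCCCCCCCCCCACCCCCCC ⇒ BC·CC·CC·CC·CC·CC·CC·CC·CC·CC·CC·CC·CC·CC·CC·CC·CC·CC·CC·CC·CC·CC·CC·CC·BC·CC·CC·CC·CC·CC·CC·CC
    A ↦ BC

A->BC, B->AC, C->CC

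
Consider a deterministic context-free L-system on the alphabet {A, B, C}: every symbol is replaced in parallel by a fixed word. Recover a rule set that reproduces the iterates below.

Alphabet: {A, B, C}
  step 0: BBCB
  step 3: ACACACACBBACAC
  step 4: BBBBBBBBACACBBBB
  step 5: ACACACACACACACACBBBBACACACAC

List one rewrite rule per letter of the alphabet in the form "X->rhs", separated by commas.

A->B, B->AC, C->B

  step 4 ⇒ step 5: BBBBBBBBACACBBBB ⇒ AC·AC·AC·AC·AC·AC·AC·AC·B·B·B·B·AC·AC·AC·AC
    A ↦ B
    B ↦ AC
    C ↦ B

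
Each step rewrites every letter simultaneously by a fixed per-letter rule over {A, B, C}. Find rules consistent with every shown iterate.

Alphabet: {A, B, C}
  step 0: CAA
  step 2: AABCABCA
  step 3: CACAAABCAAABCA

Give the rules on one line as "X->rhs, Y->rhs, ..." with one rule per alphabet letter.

A->CA, B->AA, C->B

  step 2 ⇒ step 3: AABCABCA ⇒ CA·CA·AA·B·CA·AA·B·CA
    A ↦ CA
    B ↦ AA
    C ↦ B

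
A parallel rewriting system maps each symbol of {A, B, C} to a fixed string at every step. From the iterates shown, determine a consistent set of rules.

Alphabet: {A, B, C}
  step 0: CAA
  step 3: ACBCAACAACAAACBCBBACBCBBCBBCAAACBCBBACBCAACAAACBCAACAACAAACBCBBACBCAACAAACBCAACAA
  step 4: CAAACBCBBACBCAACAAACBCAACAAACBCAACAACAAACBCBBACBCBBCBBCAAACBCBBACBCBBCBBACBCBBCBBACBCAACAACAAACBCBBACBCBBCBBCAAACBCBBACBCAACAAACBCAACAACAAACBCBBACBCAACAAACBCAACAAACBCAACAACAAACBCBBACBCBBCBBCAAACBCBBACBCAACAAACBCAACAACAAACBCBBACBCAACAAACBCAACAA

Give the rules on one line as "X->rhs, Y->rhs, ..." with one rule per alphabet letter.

  step 3 ⇒ step 4: ACBCAACAACAAACBCBBACBCBBCBBCAAACBCBBACBCAACAAACBCAACAACAAACBCBBACBCAACAAACBCAACAA ⇒ CAA·ACB·CBB·ACB·CAA·CAA·ACB·CAA·CAA·ACB·CAA·CAA·CAA·ACB·CBB·ACB·CBB·CBB·CAA·ACB·CBB·ACB·CBB·CBB·ACB·CBB·CBB·ACB·CAA·CAA·CAA·ACB·CBB·ACB·CBB·CBB·CAA·ACB·CBB·ACB·CAA·CAA·ACB·CAA·CAA·CAA·ACB·CBB·ACB·CAA·CAA·ACB·CAA·CAA·ACB·CAA·CAA·CAA·ACB·CBB·ACB·CBB·CBB·CAA·ACB·CBB·ACB·CAA·CAA·ACB·CAA·CAA·CAA·ACB·CBB·ACB·CAA·CAA·ACB·CAA·CAA
    A ↦ CAA
    B ↦ CBB
    C ↦ ACB

A->CAA, B->CBB, C->ACB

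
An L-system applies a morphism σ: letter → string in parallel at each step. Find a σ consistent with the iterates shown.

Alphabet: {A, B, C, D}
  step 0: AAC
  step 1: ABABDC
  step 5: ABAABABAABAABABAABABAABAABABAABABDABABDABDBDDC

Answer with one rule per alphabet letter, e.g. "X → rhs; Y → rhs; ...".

A->AB, B->A, C->DC, D->BD

  step 0 ⇒ step 1: AAC ⇒ AB·AB·DC
    A ↦ AB
    C ↦ DC
    B ↦ A  (constrained at step 1)
    D ↦ BD  (constrained at step 1)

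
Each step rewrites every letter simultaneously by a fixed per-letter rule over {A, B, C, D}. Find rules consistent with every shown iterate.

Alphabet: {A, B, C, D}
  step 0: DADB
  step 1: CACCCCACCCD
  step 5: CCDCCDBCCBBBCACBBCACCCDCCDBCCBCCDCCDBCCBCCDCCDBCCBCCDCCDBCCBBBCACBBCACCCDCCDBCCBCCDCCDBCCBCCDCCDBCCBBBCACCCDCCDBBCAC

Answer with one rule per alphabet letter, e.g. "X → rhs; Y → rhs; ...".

  step 0 ⇒ step 1: DADB ⇒ CAC·CC·CAC·CCD
    A ↦ CC
    B ↦ CCD
    D ↦ CAC
    C ↦ B  (constrained at step 1)

A->CC, B->CCD, C->B, D->CAC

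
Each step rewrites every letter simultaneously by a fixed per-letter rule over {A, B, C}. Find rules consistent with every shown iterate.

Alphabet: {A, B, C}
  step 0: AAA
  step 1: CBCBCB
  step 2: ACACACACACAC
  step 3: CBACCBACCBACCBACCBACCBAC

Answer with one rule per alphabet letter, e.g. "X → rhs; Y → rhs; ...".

  step 2 ⇒ step 3: ACACACACACAC ⇒ CB·AC·CB·AC·CB·AC·CB·AC·CB·AC·CB·AC
    A ↦ CB
    C ↦ AC
  step 1 ⇒ step 2: CBCBCB ⇒ AC·AC·AC·AC·AC·AC
    B ↦ AC

A->CB, B->AC, C->AC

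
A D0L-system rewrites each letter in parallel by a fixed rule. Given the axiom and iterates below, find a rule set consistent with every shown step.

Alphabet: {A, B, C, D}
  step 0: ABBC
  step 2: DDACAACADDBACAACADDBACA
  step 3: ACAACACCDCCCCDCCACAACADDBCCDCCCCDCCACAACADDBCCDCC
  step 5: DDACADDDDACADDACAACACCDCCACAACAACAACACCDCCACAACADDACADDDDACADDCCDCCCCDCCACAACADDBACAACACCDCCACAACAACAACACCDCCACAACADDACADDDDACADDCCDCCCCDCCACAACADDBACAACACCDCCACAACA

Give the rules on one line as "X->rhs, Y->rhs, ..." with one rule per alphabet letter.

A->CC, B->DDB, C->D, D->ACA

  step 2 ⇒ step 3: DDACAACADDBACAACADDBACA ⇒ ACA·ACA·CC·D·CC·CC·D·CC·ACA·ACA·DDB·CC·D·CC·CC·D·CC·ACA·ACA·DDB·CC·D·CC
    A ↦ CC
    B ↦ DDB
    C ↦ D
    D ↦ ACA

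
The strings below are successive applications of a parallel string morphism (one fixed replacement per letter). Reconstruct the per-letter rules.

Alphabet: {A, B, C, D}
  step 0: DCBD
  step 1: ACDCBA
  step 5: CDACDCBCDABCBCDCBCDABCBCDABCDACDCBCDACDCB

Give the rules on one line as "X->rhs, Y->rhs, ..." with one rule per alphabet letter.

  step 0 ⇒ step 1: DCBD ⇒ A·CD·CB·A
    B ↦ CB
    C ↦ CD
    D ↦ A
    A ↦ B  (constrained at step 1)

A->B, B->CB, C->CD, D->A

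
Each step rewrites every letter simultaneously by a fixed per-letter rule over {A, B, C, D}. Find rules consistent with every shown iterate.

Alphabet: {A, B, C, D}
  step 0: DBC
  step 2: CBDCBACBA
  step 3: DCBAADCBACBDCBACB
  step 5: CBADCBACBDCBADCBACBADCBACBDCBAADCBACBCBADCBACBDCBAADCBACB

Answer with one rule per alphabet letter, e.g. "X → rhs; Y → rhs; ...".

A->CB, B->CBA, C->D, D->A

  step 2 ⇒ step 3: CBDCBACBA ⇒ D·CBA·A·D·CBA·CB·D·CBA·CB
    A ↦ CB
    B ↦ CBA
    C ↦ D
    D ↦ A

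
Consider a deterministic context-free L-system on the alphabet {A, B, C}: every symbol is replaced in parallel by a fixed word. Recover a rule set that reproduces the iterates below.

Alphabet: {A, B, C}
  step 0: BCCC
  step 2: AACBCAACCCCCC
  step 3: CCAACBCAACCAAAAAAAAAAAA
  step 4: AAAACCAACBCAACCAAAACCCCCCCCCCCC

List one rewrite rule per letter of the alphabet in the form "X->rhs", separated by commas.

  step 3 ⇒ step 4: CCAACBCAACCAAAAAAAAAAAA ⇒ AA·AA·C·C·AA·CBC·AA·C·C·AA·AA·C·C·C·C·C·C·C·C·C·C·C·C
    A ↦ C
    B ↦ CBC
    C ↦ AA

A->C, B->CBC, C->AA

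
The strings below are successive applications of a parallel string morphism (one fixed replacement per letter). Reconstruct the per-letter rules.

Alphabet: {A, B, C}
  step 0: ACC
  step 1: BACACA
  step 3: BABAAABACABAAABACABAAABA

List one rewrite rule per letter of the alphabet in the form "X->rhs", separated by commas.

A->BA, B->AA, C->CA

  step 0 ⇒ step 1: ACC ⇒ BA·CA·CA
    A ↦ BA
    C ↦ CA
    B ↦ AA  (constrained at step 1)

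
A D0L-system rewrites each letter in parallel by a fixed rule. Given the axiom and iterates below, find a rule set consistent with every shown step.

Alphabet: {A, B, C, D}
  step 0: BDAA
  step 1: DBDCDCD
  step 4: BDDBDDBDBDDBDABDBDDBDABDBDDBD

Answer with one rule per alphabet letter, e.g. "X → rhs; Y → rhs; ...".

A->CD, B->D, C->A, D->BD

  step 0 ⇒ step 1: BDAA ⇒ D·BD·CD·CD
    A ↦ CD
    B ↦ D
    D ↦ BD
    C ↦ A  (constrained at step 1)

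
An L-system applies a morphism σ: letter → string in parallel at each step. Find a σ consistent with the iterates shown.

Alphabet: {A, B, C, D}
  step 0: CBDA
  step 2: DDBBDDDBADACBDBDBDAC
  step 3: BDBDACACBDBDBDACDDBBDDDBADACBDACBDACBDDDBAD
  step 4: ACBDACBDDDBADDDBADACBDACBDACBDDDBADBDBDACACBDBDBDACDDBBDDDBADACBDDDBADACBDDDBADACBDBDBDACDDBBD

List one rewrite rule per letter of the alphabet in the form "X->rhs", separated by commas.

A->DDB, B->AC, C->AD, D->BD

  step 3 ⇒ step 4: BDBDACACBDBDBDACDDBBDDDBADACBDACBDACBDDDBAD ⇒ AC·BD·AC·BD·DDB·AD·DDB·AD·AC·BD·AC·BD·AC·BD·DDB·AD·BD·BD·AC·AC·BD·BD·BD·AC·DDB·BD·DDB·AD·AC·BD·DDB·AD·AC·BD·DDB·AD·AC·BD·BD·BD·AC·DDB·BD
    A ↦ DDB
    B ↦ AC
    C ↦ AD
    D ↦ BD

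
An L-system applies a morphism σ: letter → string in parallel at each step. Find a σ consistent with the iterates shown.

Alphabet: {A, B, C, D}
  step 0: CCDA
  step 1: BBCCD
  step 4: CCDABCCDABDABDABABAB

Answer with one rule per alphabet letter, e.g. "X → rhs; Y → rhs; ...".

A->D, B->AB, C->B, D->CC

  step 0 ⇒ step 1: CCDA ⇒ B·B·CC·D
    A ↦ D
    C ↦ B
    D ↦ CC
    B ↦ AB  (constrained at step 1)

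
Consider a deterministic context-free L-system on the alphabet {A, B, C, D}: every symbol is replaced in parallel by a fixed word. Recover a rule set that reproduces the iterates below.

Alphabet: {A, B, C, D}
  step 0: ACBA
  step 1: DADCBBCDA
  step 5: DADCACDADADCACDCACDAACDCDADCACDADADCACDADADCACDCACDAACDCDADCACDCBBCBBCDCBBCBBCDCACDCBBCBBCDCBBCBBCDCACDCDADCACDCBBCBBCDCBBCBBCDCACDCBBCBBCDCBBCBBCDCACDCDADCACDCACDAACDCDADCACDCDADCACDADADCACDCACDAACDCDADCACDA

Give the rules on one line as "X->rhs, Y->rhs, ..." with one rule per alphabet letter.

A->DA, B->BBC, C->DC, D->AC

  step 0 ⇒ step 1: ACBA ⇒ DA·DC·BBC·DA
    A ↦ DA
    B ↦ BBC
    C ↦ DC
    D ↦ AC  (constrained at step 1)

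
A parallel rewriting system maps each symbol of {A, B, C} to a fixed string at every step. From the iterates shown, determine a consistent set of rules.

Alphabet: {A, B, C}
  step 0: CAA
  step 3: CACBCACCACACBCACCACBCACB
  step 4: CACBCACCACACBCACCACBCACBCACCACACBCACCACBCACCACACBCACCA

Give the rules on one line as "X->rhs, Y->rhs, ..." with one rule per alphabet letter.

  step 3 ⇒ step 4: CACBCACCACACBCACCACBCACB ⇒ CAC·B·CAC·CA·CAC·B·CAC·CAC·B·CAC·B·CAC·CA·CAC·B·CAC·CAC·B·CAC·CA·CAC·B·CAC·CA
    A ↦ B
    B ↦ CA
    C ↦ CAC

A->B, B->CA, C->CAC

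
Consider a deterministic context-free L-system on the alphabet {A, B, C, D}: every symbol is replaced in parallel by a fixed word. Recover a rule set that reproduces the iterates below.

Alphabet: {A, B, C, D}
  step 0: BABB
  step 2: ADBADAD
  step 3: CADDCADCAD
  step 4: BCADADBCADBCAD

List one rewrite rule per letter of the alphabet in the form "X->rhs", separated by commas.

  step 3 ⇒ step 4: CADDCADCAD ⇒ B·C·AD·AD·B·C·AD·B·C·AD
    A ↦ C
    C ↦ B
    D ↦ AD
  step 2 ⇒ step 3: ADBADAD ⇒ C·AD·D·C·AD·C·AD
    B ↦ D

A->C, B->D, C->B, D->AD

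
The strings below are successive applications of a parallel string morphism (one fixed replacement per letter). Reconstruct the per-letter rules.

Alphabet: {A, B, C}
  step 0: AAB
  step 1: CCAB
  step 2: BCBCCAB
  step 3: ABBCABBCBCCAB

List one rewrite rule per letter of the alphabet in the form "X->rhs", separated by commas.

  step 2 ⇒ step 3: BCBCCAB ⇒ AB·BC·AB·BC·BC·C·AB
    A ↦ C
    B ↦ AB
    C ↦ BC

A->C, B->AB, C->BC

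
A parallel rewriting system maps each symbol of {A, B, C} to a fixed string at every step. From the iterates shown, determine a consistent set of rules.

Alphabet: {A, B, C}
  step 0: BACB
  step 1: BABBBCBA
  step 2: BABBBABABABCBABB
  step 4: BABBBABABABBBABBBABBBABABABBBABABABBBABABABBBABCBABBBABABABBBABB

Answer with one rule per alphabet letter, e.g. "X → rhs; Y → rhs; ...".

  step 1 ⇒ step 2: BABBBCBA ⇒ BA·BB·BA·BA·BA·BC·BA·BB
    A ↦ BB
    B ↦ BA
    C ↦ BC

A->BB, B->BA, C->BC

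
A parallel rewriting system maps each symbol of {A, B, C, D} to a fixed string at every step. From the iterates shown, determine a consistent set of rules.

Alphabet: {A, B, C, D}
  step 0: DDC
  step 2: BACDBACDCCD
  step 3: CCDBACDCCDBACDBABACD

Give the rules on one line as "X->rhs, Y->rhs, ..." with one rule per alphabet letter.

  step 2 ⇒ step 3: BACDBACDCCD ⇒ CC·D·BA·CD·CC·D·BA·CD·BA·BA·CD
    A ↦ D
    B ↦ CC
    C ↦ BA
    D ↦ CD

A->D, B->CC, C->BA, D->CD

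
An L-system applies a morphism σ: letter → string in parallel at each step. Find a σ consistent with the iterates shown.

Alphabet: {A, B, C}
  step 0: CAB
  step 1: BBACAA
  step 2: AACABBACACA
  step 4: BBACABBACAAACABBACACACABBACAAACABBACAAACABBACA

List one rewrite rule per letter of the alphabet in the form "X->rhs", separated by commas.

  step 1 ⇒ step 2: BBACAA ⇒ A·A·CA·BBA·CA·CA
    A ↦ CA
    B ↦ A
    C ↦ BBA

A->CA, B->A, C->BBA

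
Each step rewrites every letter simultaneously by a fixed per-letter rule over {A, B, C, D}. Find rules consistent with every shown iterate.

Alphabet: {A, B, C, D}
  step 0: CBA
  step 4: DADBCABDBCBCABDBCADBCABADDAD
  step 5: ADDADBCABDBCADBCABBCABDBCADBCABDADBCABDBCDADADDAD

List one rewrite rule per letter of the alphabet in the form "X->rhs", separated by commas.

A->D, B->BC, C->AB, D->AD

  step 4 ⇒ step 5: DADBCABDBCBCABDBCADBCABADDAD ⇒ AD·D·AD·BC·AB·D·BC·AD·BC·AB·BC·AB·D·BC·AD·BC·AB·D·AD·BC·AB·D·BC·D·AD·AD·D·AD
    A ↦ D
    B ↦ BC
    C ↦ AB
    D ↦ AD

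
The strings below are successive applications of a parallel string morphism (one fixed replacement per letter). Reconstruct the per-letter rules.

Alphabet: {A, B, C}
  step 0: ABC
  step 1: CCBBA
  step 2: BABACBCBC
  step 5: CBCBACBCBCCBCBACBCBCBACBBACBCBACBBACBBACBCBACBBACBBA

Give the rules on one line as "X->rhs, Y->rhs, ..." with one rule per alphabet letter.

  step 1 ⇒ step 2: CCBBA ⇒ BA·BA·CB·CB·C
    A ↦ C
    B ↦ CB
    C ↦ BA

A->C, B->CB, C->BA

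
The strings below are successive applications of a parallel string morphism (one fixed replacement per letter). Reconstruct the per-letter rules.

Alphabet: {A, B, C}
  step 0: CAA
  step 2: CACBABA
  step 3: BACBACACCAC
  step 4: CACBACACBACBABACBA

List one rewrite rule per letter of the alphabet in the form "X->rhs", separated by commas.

A->C, B->CA, C->BA

  step 3 ⇒ step 4: BACBACACCAC ⇒ CA·C·BA·CA·C·BA·C·BA·BA·C·BA
    A ↦ C
    B ↦ CA
    C ↦ BA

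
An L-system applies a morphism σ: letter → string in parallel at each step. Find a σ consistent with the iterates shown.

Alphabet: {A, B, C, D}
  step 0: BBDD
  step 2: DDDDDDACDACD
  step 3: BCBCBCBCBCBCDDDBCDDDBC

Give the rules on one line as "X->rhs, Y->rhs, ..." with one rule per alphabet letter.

A->DD, B->AC, C->D, D->BC

  step 2 ⇒ step 3: DDDDDDACDACD ⇒ BC·BC·BC·BC·BC·BC·DD·D·BC·DD·D·BC
    A ↦ DD
    C ↦ D
    D ↦ BC
    B ↦ AC  (constrained at step 0)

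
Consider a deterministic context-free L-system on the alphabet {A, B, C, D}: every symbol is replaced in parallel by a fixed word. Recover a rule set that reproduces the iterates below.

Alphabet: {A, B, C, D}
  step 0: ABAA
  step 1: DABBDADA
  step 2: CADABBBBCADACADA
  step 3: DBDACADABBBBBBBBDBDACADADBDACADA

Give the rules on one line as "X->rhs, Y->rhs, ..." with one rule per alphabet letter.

  step 2 ⇒ step 3: CADABBBBCADACADA ⇒ DB·DA·CA·DA·BB·BB·BB·BB·DB·DA·CA·DA·DB·DA·CA·DA
    A ↦ DA
    B ↦ BB
    C ↦ DB
    D ↦ CA

A->DA, B->BB, C->DB, D->CA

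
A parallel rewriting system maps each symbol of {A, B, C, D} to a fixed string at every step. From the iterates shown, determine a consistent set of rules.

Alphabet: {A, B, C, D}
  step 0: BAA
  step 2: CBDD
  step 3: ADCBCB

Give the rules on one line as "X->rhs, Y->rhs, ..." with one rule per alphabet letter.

A->B, B->D, C->A, D->CB

  step 2 ⇒ step 3: CBDD ⇒ A·D·CB·CB
    B ↦ D
    C ↦ A
    D ↦ CB
    A ↦ B  (constrained at step 0)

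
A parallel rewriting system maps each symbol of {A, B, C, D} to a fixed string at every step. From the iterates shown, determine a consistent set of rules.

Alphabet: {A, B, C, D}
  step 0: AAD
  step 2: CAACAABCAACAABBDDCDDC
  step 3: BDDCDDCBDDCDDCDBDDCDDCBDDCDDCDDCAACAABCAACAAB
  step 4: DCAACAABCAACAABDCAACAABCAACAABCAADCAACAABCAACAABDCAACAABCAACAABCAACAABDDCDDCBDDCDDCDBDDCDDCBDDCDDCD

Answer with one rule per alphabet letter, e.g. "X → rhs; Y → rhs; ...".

  step 3 ⇒ step 4: BDDCDDCBDDCDDCDBDDCDDCBDDCDDCDDCAACAABCAACAAB ⇒ D·CAA·CAA·B·CAA·CAA·B·D·CAA·CAA·B·CAA·CAA·B·CAA·D·CAA·CAA·B·CAA·CAA·B·D·CAA·CAA·B·CAA·CAA·B·CAA·CAA·B·DDC·DDC·B·DDC·DDC·D·B·DDC·DDC·B·DDC·DDC·D
    A ↦ DDC
    B ↦ D
    C ↦ B
    D ↦ CAA

A->DDC, B->D, C->B, D->CAA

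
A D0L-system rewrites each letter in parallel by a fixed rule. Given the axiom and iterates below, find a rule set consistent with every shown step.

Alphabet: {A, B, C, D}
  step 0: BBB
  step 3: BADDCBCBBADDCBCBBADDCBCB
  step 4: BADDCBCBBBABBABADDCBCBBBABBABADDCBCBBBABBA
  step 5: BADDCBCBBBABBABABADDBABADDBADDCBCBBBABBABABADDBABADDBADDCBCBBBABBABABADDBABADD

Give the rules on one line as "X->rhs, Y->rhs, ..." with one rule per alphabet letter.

A->DD, B->BA, C->B, D->CB

  step 4 ⇒ step 5: BADDCBCBBBABBABADDCBCBBBABBABADDCBCBBBABBA ⇒ BA·DD·CB·CB·B·BA·B·BA·BA·BA·DD·BA·BA·DD·BA·DD·CB·CB·B·BA·B·BA·BA·BA·DD·BA·BA·DD·BA·DD·CB·CB·B·BA·B·BA·BA·BA·DD·BA·BA·DD
    A ↦ DD
    B ↦ BA
    C ↦ B
    D ↦ CB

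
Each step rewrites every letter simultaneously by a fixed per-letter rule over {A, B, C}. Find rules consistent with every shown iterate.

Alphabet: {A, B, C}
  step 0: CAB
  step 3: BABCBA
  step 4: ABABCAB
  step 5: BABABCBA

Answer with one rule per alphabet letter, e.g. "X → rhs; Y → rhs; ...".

  step 4 ⇒ step 5: ABABCAB ⇒ B·A·B·A·BC·B·A
    A ↦ B
    B ↦ A
    C ↦ BC

A->B, B->A, C->BC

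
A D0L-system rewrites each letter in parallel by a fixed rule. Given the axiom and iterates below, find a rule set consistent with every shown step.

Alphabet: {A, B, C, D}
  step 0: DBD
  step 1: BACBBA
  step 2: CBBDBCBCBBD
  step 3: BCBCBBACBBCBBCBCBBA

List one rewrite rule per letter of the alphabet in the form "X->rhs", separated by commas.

A->BD, B->CB, C->B, D->BA

  step 2 ⇒ step 3: CBBDBCBCBBD ⇒ B·CB·CB·BA·CB·B·CB·B·CB·CB·BA
    B ↦ CB
    C ↦ B
    D ↦ BA
  step 1 ⇒ step 2: BACBBA ⇒ CB·BD·B·CB·CB·BD
    A ↦ BD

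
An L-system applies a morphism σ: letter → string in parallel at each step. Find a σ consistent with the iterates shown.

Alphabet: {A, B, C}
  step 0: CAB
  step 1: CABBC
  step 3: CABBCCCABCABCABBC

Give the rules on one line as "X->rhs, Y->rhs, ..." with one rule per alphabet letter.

  step 0 ⇒ step 1: CAB ⇒ CAB·B·C
    A ↦ B
    B ↦ C
    C ↦ CAB

A->B, B->C, C->CAB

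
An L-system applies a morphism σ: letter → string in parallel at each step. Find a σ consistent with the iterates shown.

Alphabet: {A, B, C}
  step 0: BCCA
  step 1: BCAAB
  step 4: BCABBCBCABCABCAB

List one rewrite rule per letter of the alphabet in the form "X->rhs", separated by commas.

A->B, B->BC, C->A

  step 0 ⇒ step 1: BCCA ⇒ BC·A·A·B
    A ↦ B
    B ↦ BC
    C ↦ A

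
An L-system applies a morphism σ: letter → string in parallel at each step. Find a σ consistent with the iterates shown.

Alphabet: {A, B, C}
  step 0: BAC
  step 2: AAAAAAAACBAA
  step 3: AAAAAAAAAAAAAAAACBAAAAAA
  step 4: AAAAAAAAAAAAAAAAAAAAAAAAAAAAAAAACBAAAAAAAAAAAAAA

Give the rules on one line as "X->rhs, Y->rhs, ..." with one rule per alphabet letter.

A->AA, B->AA, C->CB

  step 3 ⇒ step 4: AAAAAAAAAAAAAAAACBAAAAAA ⇒ AA·AA·AA·AA·AA·AA·AA·AA·AA·AA·AA·AA·AA·AA·AA·AA·CB·AA·AA·AA·AA·AA·AA·AA
    A ↦ AA
    B ↦ AA
    C ↦ CB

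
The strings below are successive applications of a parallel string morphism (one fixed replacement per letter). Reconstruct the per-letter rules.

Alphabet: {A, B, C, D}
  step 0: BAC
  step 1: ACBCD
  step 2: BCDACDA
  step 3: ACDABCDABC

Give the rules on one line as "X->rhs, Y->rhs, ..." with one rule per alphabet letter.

A->BC, B->AC, C->D, D->A

  step 2 ⇒ step 3: BCDACDA ⇒ AC·D·A·BC·D·A·BC
    A ↦ BC
    B ↦ AC
    C ↦ D
    D ↦ A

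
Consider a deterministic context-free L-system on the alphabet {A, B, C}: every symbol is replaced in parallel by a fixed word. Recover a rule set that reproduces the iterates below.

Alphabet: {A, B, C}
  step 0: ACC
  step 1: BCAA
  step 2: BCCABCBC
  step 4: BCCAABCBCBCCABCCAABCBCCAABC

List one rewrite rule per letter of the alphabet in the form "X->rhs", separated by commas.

A->BC, B->BCC, C->A

  step 1 ⇒ step 2: BCAA ⇒ BCC·A·BC·BC
    A ↦ BC
    B ↦ BCC
    C ↦ A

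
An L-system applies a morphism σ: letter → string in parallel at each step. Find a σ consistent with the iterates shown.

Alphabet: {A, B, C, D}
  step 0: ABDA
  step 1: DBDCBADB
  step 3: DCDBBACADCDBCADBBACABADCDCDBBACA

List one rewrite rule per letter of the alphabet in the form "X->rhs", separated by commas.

  step 0 ⇒ step 1: ABDA ⇒ DB·DC·BA·DB
    A ↦ DB
    B ↦ DC
    D ↦ BA
    C ↦ CA  (constrained at step 1)

A->DB, B->DC, C->CA, D->BA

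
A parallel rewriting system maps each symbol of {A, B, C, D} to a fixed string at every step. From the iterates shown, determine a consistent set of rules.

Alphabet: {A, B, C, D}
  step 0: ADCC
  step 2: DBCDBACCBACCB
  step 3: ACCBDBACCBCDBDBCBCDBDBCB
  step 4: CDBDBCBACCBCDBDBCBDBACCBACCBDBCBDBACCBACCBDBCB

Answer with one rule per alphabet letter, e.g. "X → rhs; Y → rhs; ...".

A->C, B->CB, C->DB, D->AC

  step 3 ⇒ step 4: ACCBDBACCBCDBDBCBCDBDBCB ⇒ C·DB·DB·CB·AC·CB·C·DB·DB·CB·DB·AC·CB·AC·CB·DB·CB·DB·AC·CB·AC·CB·DB·CB
    A ↦ C
    B ↦ CB
    C ↦ DB
    D ↦ AC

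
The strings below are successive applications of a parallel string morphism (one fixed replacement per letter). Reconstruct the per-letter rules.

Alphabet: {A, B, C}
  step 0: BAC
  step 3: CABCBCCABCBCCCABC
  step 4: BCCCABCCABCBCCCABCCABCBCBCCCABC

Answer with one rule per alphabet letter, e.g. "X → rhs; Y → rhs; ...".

A->C, B->CA, C->BC

  step 3 ⇒ step 4: CABCBCCABCBCCCABC ⇒ BC·C·CA·BC·CA·BC·BC·C·CA·BC·CA·BC·BC·BC·C·CA·BC
    A ↦ C
    B ↦ CA
    C ↦ BC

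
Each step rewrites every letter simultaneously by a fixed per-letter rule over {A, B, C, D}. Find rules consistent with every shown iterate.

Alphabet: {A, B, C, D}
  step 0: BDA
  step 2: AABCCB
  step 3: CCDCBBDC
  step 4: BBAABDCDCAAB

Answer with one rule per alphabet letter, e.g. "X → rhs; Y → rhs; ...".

A->C, B->DC, C->B, D->AA

  step 3 ⇒ step 4: CCDCBBDC ⇒ B·B·AA·B·DC·DC·AA·B
    B ↦ DC
    C ↦ B
    D ↦ AA
  step 2 ⇒ step 3: AABCCB ⇒ C·C·DC·B·B·DC
    A ↦ C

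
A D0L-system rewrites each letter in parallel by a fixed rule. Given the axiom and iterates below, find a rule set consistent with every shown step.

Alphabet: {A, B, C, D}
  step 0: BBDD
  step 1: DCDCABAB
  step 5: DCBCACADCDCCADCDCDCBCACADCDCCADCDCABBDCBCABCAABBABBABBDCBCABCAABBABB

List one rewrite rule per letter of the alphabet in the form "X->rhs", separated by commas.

A->CA, B->DC, C->B, D->AB

  step 0 ⇒ step 1: BBDD ⇒ DC·DC·AB·AB
    B ↦ DC
    D ↦ AB
    A ↦ CA  (constrained at step 1)
    C ↦ B  (constrained at step 1)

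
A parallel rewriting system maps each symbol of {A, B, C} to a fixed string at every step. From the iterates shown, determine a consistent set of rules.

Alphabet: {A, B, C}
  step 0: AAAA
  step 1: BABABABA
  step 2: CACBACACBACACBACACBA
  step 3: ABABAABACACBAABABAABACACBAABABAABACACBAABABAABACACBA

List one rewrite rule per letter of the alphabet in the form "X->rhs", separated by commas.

A->BA, B->CAC, C->ABA

  step 2 ⇒ step 3: CACBACACBACACBACACBA ⇒ ABA·BA·ABA·CAC·BA·ABA·BA·ABA·CAC·BA·ABA·BA·ABA·CAC·BA·ABA·BA·ABA·CAC·BA
    A ↦ BA
    B ↦ CAC
    C ↦ ABA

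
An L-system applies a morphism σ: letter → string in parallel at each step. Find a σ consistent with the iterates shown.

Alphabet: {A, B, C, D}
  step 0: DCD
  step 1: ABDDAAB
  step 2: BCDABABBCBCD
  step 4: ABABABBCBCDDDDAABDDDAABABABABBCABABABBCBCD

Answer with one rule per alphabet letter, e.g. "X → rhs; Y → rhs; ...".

  step 1 ⇒ step 2: ABDDAAB ⇒ BC·D·AB·AB·BC·BC·D
    A ↦ BC
    B ↦ D
    D ↦ AB
  step 0 ⇒ step 1: DCD ⇒ AB·DDA·AB
    C ↦ DDA

A->BC, B->D, C->DDA, D->AB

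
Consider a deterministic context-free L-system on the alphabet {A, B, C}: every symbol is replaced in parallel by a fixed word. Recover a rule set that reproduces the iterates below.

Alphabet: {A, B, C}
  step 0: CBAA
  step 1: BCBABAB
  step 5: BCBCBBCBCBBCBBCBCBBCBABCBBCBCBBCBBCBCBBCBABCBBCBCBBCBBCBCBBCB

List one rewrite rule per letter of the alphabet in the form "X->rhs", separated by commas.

  step 0 ⇒ step 1: CBAA ⇒ B·CB·AB·AB
    A ↦ AB
    B ↦ CB
    C ↦ B

A->AB, B->CB, C->B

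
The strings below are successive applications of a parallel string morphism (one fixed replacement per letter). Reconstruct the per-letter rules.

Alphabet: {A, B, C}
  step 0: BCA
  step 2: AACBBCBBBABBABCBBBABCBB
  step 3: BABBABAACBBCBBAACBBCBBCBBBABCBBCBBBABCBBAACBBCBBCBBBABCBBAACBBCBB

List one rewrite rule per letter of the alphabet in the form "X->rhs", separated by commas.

  step 2 ⇒ step 3: AACBBCBBBABBABCBBBABCBB ⇒ BAB·BAB·AA·CBB·CBB·AA·CBB·CBB·CBB·BAB·CBB·CBB·BAB·CBB·AA·CBB·CBB·CBB·BAB·CBB·AA·CBB·CBB
    A ↦ BAB
    B ↦ CBB
    C ↦ AA

A->BAB, B->CBB, C->AA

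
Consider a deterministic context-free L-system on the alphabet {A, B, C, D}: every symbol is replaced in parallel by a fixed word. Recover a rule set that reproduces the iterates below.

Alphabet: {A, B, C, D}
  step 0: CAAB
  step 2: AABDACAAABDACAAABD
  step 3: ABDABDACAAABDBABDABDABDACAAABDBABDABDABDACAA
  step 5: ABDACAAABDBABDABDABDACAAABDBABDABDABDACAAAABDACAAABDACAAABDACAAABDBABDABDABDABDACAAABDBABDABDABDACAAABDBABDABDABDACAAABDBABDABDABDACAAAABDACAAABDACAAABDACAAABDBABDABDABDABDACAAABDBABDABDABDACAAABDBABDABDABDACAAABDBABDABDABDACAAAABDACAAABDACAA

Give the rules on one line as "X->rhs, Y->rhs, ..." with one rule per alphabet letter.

A->ABD, B->A, C->B, D->CAA

  step 2 ⇒ step 3: AABDACAAABDACAAABD ⇒ ABD·ABD·A·CAA·ABD·B·ABD·ABD·ABD·A·CAA·ABD·B·ABD·ABD·ABD·A·CAA
    A ↦ ABD
    B ↦ A
    C ↦ B
    D ↦ CAA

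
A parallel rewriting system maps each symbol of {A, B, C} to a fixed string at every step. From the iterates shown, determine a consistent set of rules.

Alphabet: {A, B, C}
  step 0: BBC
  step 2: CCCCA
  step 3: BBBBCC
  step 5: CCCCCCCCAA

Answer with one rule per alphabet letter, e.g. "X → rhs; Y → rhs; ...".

A->CC, B->A, C->B

  step 2 ⇒ step 3: CCCCA ⇒ B·B·B·B·CC
    A ↦ CC
    C ↦ B
    B ↦ A  (constrained at step 0)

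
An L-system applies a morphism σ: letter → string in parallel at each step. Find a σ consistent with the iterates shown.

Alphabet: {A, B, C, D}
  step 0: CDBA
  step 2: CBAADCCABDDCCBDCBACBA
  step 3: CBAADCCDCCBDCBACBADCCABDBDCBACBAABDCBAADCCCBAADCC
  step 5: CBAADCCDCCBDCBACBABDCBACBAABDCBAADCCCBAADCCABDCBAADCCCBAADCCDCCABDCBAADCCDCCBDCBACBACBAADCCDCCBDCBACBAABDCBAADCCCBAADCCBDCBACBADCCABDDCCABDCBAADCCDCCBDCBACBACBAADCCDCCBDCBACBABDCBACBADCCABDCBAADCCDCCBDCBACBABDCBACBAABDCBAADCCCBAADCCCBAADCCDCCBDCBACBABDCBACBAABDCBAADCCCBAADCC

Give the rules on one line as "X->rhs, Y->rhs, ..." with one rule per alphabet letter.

A->DCC, B->A, C->CBA, D->BD

  step 2 ⇒ step 3: CBAADCCABDDCCBDCBACBA ⇒ CBA·A·DCC·DCC·BD·CBA·CBA·DCC·A·BD·BD·CBA·CBA·A·BD·CBA·A·DCC·CBA·A·DCC
    A ↦ DCC
    B ↦ A
    C ↦ CBA
    D ↦ BD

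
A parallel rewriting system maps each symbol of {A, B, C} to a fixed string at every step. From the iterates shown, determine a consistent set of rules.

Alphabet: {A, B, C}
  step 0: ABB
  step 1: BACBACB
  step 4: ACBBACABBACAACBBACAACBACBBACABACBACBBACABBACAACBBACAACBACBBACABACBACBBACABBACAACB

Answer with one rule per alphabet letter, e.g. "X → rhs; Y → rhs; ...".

A->B, B->ACB, C->ACA

  step 0 ⇒ step 1: ABB ⇒ B·ACB·ACB
    A ↦ B
    B ↦ ACB
    C ↦ ACA  (constrained at step 1)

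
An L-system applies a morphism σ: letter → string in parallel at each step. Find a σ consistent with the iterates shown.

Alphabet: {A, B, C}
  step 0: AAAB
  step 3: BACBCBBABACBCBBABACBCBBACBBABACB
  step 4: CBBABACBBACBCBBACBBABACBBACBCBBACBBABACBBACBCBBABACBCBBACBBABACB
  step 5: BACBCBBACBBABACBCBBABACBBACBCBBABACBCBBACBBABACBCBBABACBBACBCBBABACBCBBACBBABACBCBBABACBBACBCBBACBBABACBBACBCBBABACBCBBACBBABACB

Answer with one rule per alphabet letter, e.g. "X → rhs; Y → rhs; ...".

  step 4 ⇒ step 5: CBBABACBBACBCBBACBBABACBBACBCBBACBBABACBBACBCBBABACBCBBACBBABACB ⇒ BA·CB·CB·BA·CB·BA·BA·CB·CB·BA·BA·CB·BA·CB·CB·BA·BA·CB·CB·BA·CB·BA·BA·CB·CB·BA·BA·CB·BA·CB·CB·BA·BA·CB·CB·BA·CB·BA·BA·CB·CB·BA·BA·CB·BA·CB·CB·BA·CB·BA·BA·CB·BA·CB·CB·BA·BA·CB·CB·BA·CB·BA·BA·CB
    A ↦ BA
    B ↦ CB
    C ↦ BA

A->BA, B->CB, C->BA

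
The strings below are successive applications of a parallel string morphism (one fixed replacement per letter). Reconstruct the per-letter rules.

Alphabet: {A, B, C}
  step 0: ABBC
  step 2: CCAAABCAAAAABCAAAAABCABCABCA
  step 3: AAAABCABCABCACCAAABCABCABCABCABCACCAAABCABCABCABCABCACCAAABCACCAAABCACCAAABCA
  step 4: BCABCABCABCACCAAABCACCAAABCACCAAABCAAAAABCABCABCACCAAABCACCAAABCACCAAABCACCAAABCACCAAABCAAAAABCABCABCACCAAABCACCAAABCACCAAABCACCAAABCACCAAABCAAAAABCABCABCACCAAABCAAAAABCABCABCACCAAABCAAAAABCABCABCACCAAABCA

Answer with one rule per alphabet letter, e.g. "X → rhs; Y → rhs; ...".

A->BCA, B->CCA, C->AA

  step 3 ⇒ step 4: AAAABCABCABCACCAAABCABCABCABCABCACCAAABCABCABCABCABCACCAAABCACCAAABCACCAAABCA ⇒ BCA·BCA·BCA·BCA·CCA·AA·BCA·CCA·AA·BCA·CCA·AA·BCA·AA·AA·BCA·BCA·BCA·CCA·AA·BCA·CCA·AA·BCA·CCA·AA·BCA·CCA·AA·BCA·CCA·AA·BCA·AA·AA·BCA·BCA·BCA·CCA·AA·BCA·CCA·AA·BCA·CCA·AA·BCA·CCA·AA·BCA·CCA·AA·BCA·AA·AA·BCA·BCA·BCA·CCA·AA·BCA·AA·AA·BCA·BCA·BCA·CCA·AA·BCA·AA·AA·BCA·BCA·BCA·CCA·AA·BCA
    A ↦ BCA
    B ↦ CCA
    C ↦ AA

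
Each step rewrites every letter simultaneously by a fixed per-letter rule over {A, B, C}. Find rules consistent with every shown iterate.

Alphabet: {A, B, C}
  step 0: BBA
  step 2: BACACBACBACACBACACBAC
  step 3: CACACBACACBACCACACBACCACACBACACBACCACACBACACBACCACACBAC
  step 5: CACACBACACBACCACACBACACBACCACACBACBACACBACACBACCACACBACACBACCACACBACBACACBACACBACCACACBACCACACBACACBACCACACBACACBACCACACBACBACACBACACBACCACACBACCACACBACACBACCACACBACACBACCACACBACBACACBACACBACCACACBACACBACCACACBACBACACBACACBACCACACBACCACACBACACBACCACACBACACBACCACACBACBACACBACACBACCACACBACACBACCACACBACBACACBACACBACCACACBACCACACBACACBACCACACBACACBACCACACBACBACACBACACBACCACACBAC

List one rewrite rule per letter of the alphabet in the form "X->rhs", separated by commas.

  step 2 ⇒ step 3: BACACBACBACACBACACBAC ⇒ CAC·AC·BAC·AC·BAC·CAC·AC·BAC·CAC·AC·BAC·AC·BAC·CAC·AC·BAC·AC·BAC·CAC·AC·BAC
    A ↦ AC
    B ↦ CAC
    C ↦ BAC

A->AC, B->CAC, C->BAC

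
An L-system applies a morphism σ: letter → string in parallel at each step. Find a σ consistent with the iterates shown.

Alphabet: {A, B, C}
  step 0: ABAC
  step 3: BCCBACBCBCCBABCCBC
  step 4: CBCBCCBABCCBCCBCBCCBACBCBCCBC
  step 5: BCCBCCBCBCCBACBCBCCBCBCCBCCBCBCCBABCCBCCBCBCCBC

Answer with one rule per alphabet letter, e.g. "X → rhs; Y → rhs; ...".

A->BA, B->C, C->BC

  step 4 ⇒ step 5: CBCBCCBABCCBCCBCBCCBACBCBCCBC ⇒ BC·C·BC·C·BC·BC·C·BA·C·BC·BC·C·BC·BC·C·BC·C·BC·BC·C·BA·BC·C·BC·C·BC·BC·C·BC
    A ↦ BA
    B ↦ C
    C ↦ BC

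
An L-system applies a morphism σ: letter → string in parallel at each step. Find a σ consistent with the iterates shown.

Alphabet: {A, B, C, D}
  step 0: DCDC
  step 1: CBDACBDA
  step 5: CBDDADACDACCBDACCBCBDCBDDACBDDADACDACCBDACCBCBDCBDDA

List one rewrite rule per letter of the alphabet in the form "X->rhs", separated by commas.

  step 0 ⇒ step 1: DCDC ⇒ CB·DA·CB·DA
    C ↦ DA
    D ↦ CB
    A ↦ D  (constrained at step 1)
    B ↦ C  (constrained at step 1)

A->D, B->C, C->DA, D->CB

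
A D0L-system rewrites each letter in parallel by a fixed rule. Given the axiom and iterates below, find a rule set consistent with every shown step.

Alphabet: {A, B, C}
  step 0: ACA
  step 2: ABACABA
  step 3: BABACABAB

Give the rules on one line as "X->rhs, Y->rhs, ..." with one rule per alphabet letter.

  step 2 ⇒ step 3: ABACABA ⇒ B·A·B·ACA·B·A·B
    A ↦ B
    B ↦ A
    C ↦ ACA

A->B, B->A, C->ACA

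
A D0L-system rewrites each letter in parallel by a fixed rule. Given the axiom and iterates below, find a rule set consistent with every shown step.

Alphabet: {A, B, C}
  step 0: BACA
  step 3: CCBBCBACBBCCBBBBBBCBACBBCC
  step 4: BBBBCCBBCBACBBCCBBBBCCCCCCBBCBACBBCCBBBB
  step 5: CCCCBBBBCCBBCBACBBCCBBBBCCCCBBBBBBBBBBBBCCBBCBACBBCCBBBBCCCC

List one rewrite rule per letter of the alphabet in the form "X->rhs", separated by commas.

  step 4 ⇒ step 5: BBBBCCBBCBACBBCCBBBBCCCCCCBBCBACBBCCBBBB ⇒ C·C·C·C·BB·BB·C·C·BB·C·BAC·BB·C·C·BB·BB·C·C·C·C·BB·BB·BB·BB·BB·BB·C·C·BB·C·BAC·BB·C·C·BB·BB·C·C·C·C
    A ↦ BAC
    B ↦ C
    C ↦ BB

A->BAC, B->C, C->BB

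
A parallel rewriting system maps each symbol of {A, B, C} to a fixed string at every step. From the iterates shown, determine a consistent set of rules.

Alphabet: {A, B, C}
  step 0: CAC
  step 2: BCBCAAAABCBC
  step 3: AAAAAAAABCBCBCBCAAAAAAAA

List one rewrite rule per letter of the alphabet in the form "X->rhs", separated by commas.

  step 2 ⇒ step 3: BCBCAAAABCBC ⇒ AA·AA·AA·AA·BC·BC·BC·BC·AA·AA·AA·AA
    A ↦ BC
    B ↦ AA
    C ↦ AA

A->BC, B->AA, C->AA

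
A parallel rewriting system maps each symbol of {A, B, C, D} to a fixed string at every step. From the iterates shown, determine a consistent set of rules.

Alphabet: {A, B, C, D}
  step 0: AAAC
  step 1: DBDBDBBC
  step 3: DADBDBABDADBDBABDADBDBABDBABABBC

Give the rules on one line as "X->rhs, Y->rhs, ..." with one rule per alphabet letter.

A->DB, B->AB, C->BC, D->DA

  step 0 ⇒ step 1: AAAC ⇒ DB·DB·DB·BC
    A ↦ DB
    C ↦ BC
    B ↦ AB  (constrained at step 1)
    D ↦ DA  (constrained at step 1)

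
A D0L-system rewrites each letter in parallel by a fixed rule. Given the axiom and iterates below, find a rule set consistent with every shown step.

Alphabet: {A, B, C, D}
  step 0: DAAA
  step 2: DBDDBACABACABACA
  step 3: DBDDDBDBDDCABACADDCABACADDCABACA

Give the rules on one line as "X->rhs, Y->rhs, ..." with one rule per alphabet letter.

A->CA, B->DD, C->BA, D->DB

  step 2 ⇒ step 3: DBDDBACABACABACA ⇒ DB·DD·DB·DB·DD·CA·BA·CA·DD·CA·BA·CA·DD·CA·BA·CA
    A ↦ CA
    B ↦ DD
    C ↦ BA
    D ↦ DB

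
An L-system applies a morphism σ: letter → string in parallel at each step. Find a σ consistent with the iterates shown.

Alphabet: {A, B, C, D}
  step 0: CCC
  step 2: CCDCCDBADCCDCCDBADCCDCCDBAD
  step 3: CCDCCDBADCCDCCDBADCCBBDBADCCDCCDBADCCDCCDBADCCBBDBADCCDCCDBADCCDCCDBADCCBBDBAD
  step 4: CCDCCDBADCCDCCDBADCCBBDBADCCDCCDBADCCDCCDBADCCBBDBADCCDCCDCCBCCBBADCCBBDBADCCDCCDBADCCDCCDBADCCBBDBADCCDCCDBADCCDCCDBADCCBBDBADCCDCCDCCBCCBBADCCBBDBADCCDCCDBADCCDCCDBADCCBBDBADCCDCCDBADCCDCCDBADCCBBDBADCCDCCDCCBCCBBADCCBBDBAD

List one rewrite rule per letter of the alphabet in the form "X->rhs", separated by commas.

A->BD, B->CCB, C->CCD, D->BAD

  step 3 ⇒ step 4: CCDCCDBADCCDCCDBADCCBBDBADCCDCCDBADCCDCCDBADCCBBDBADCCDCCDBADCCDCCDBADCCBBDBAD ⇒ CCD·CCD·BAD·CCD·CCD·BAD·CCB·BD·BAD·CCD·CCD·BAD·CCD·CCD·BAD·CCB·BD·BAD·CCD·CCD·CCB·CCB·BAD·CCB·BD·BAD·CCD·CCD·BAD·CCD·CCD·BAD·CCB·BD·BAD·CCD·CCD·BAD·CCD·CCD·BAD·CCB·BD·BAD·CCD·CCD·CCB·CCB·BAD·CCB·BD·BAD·CCD·CCD·BAD·CCD·CCD·BAD·CCB·BD·BAD·CCD·CCD·BAD·CCD·CCD·BAD·CCB·BD·BAD·CCD·CCD·CCB·CCB·BAD·CCB·BD·BAD
    A ↦ BD
    B ↦ CCB
    C ↦ CCD
    D ↦ BAD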